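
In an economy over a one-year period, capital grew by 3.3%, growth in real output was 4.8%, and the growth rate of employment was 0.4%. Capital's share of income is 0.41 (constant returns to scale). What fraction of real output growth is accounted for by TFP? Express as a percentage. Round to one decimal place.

66.9%

Labor's share = 1 − 0.41 = 0.59.
Capital: 0.41 × 3.3 = 1.353 pp.
Employment: 0.59 × 0.4 = 0.236 pp.
TFP growth = 4.8 − 1.589 = 3.211%.
TFP share of growth = 3.211 / 4.8 × 100 = 66.896%.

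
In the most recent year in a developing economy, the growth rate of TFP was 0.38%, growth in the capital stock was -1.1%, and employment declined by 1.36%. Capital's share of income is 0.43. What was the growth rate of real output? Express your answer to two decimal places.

Labor's share = 1 − 0.43 = 0.57.
The capital stock: 0.43 × (-1.1) = -0.473 pp.
Employment: 0.57 × (-1.36) = -0.7752 pp.
Output growth = 0.38 + (-1.2482) = -0.8682%.

-0.87%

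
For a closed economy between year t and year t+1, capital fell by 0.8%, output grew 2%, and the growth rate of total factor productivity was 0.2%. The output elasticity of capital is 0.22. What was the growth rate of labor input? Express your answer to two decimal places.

Labor's share = 1 − 0.22 = 0.78.
gY = gA + 0.22×(-0.8) + 0.78×g.
0.78×g = 2 − 0.2 + 0.176 = 1.976.
g = 1.976 / 0.78 = 2.5333%.

2.53%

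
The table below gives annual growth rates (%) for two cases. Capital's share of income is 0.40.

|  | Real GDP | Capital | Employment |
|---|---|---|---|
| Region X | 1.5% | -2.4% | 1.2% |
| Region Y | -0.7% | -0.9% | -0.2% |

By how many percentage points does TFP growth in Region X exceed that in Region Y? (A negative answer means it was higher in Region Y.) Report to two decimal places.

Labor's share = 1 − 0.4 = 0.6.
Region X: TFP = 1.5 + 0.96 − 0.72 = 1.74%.
Region Y: TFP = -0.7 + 0.36 + 0.12 = -0.22%.
Difference = 1.74 − (-0.22) = 1.96 pp.

1.96 percentage points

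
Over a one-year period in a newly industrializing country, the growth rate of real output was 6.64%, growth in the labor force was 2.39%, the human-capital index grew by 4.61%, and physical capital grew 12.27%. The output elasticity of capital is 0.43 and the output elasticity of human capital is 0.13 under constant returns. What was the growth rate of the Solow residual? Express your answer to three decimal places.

Labor's share = 1 − 0.43 − 0.13 = 0.44.
Physical capital: 0.43 × 12.27 = 5.2761 pp.
The human-capital index: 0.13 × 4.61 = 0.5993 pp.
The labor force: 0.44 × 2.39 = 1.0516 pp.
TFP growth = 6.64 − 6.927 = -0.287%.

-0.287%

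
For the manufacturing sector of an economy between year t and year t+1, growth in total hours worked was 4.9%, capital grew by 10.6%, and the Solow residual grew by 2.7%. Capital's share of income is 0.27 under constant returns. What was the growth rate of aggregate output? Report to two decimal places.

Aggregate output grew 9.14%.

Labor's share = 1 − 0.27 = 0.73.
Capital: 0.27 × 10.6 = 2.862 pp.
Total hours worked: 0.73 × 4.9 = 3.577 pp.
Output growth = 2.7 + 6.439 = 9.139%.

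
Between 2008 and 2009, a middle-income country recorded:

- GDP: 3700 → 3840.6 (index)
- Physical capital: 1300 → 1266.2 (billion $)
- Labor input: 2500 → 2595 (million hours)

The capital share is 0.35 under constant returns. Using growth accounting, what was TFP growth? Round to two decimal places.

GDP growth = (3840.6 − 3700) / 3700 = 3.8%.
Physical capital growth = (1266.2 − 1300) / 1300 = -2.6%.
Labor input growth = (2595 − 2500) / 2500 = 3.8%.
Labor's share = 1 − 0.35 = 0.65.
Physical capital: 0.35 × (-2.6) = -0.91 pp.
Labor input: 0.65 × 3.8 = 2.47 pp.
TFP growth = 3.8 − 1.56 = 2.24%.

2.24%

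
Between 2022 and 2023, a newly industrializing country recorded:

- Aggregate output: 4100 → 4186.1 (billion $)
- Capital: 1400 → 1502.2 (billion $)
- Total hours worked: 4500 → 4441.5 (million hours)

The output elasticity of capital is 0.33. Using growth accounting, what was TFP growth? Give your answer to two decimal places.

0.56%

Aggregate output growth = (4186.1 − 4100) / 4100 = 2.1%.
Capital growth = (1502.2 − 1400) / 1400 = 7.3%.
Total hours worked growth = (4441.5 − 4500) / 4500 = -1.3%.
Labor's share = 1 − 0.33 = 0.67.
Capital: 0.33 × 7.3 = 2.409 pp.
Total hours worked: 0.67 × (-1.3) = -0.871 pp.
TFP growth = 2.1 − 1.538 = 0.562%.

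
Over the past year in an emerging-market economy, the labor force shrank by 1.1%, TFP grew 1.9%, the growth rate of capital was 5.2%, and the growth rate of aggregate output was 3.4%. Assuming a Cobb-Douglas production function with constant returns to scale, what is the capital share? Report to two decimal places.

The capital share is 0.41.

gY = gA + α·gK + (1−α)·gL, so gY − gA − gL = α(gK − gL).
3.4 − 1.9 + 1.1 = α × (5.2 − (-1.1)).
2.6 = 6.3 α, so α = 0.4127.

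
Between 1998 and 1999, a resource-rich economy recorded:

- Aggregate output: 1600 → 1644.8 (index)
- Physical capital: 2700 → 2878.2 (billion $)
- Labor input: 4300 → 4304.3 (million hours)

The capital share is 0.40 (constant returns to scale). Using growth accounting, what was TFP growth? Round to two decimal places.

Aggregate output growth = (1644.8 − 1600) / 1600 = 2.8%.
Physical capital growth = (2878.2 − 2700) / 2700 = 6.6%.
Labor input growth = (4304.3 − 4300) / 4300 = 0.1%.
Labor's share = 1 − 0.4 = 0.6.
Physical capital: 0.4 × 6.6 = 2.64 pp.
Labor input: 0.6 × 0.1 = 0.06 pp.
TFP growth = 2.8 − 2.7 = 0.1%.

0.10%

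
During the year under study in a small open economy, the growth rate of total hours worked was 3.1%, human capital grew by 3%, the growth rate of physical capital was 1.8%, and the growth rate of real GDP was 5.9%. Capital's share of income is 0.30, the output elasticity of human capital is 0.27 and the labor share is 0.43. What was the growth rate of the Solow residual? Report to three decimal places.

Labor's share = 1 − 0.3 − 0.27 = 0.43.
Physical capital: 0.3 × 1.8 = 0.54 pp.
Human capital: 0.27 × 3 = 0.81 pp.
Total hours worked: 0.43 × 3.1 = 1.333 pp.
TFP growth = 5.9 − 2.683 = 3.217%.

3.217%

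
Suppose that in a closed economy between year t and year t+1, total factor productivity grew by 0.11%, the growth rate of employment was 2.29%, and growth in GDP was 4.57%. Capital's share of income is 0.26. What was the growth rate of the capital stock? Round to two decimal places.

Labor's share = 1 − 0.26 = 0.74.
gY = gA + 0.74×2.29 + 0.26×g.
0.26×g = 4.57 − 0.11 − 1.6946 = 2.7654.
g = 2.7654 / 0.26 = 10.6362%.

10.64%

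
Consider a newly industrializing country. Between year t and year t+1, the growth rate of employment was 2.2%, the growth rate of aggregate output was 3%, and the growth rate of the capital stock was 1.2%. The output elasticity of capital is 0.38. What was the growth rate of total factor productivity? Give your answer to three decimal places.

Labor's share = 1 − 0.38 = 0.62.
The capital stock: 0.38 × 1.2 = 0.456 pp.
Employment: 0.62 × 2.2 = 1.364 pp.
TFP growth = 3 − 1.82 = 1.18%.

Total factor productivity grew 1.180%.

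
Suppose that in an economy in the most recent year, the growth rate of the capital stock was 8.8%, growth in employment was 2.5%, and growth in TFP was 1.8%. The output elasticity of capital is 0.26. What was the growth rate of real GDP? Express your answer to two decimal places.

Real GDP growth was 5.94%.

Labor's share = 1 − 0.26 = 0.74.
The capital stock: 0.26 × 8.8 = 2.288 pp.
Employment: 0.74 × 2.5 = 1.85 pp.
Output growth = 1.8 + 4.138 = 5.938%.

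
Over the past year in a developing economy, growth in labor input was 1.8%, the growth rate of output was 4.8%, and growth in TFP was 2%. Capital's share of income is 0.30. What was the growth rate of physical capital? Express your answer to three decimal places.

5.133%

Labor's share = 1 − 0.3 = 0.7.
gY = gA + 0.7×1.8 + 0.3×g.
0.3×g = 4.8 − 2 − 1.26 = 1.54.
g = 1.54 / 0.3 = 5.13333%.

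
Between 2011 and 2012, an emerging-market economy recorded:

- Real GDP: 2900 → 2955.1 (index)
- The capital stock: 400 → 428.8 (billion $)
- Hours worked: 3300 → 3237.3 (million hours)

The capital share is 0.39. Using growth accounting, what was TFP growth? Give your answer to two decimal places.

Real GDP growth = (2955.1 − 2900) / 2900 = 1.9%.
The capital stock growth = (428.8 − 400) / 400 = 7.2%.
Hours worked growth = (3237.3 − 3300) / 3300 = -1.9%.
Labor's share = 1 − 0.39 = 0.61.
The capital stock: 0.39 × 7.2 = 2.808 pp.
Hours worked: 0.61 × (-1.9) = -1.159 pp.
TFP growth = 1.9 − 1.649 = 0.251%.

0.25%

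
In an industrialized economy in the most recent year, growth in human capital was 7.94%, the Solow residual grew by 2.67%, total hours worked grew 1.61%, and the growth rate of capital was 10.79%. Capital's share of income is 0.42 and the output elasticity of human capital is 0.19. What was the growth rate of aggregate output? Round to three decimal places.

Labor's share = 1 − 0.42 − 0.19 = 0.39.
Capital: 0.42 × 10.79 = 4.5318 pp.
Human capital: 0.19 × 7.94 = 1.5086 pp.
Total hours worked: 0.39 × 1.61 = 0.6279 pp.
Output growth = 2.67 + 6.6683 = 9.3383%.

Aggregate output grew 9.338%.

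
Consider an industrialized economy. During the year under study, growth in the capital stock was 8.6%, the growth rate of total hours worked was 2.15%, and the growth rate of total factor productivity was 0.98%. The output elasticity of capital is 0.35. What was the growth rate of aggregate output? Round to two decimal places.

5.39%

Labor's share = 1 − 0.35 = 0.65.
The capital stock: 0.35 × 8.6 = 3.01 pp.
Total hours worked: 0.65 × 2.15 = 1.3975 pp.
Output growth = 0.98 + 4.4075 = 5.3875%.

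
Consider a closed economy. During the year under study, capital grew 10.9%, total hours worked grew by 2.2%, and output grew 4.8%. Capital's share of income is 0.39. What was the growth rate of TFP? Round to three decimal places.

Labor's share = 1 − 0.39 = 0.61.
Capital: 0.39 × 10.9 = 4.251 pp.
Total hours worked: 0.61 × 2.2 = 1.342 pp.
TFP growth = 4.8 − 5.593 = -0.793%.

-0.793%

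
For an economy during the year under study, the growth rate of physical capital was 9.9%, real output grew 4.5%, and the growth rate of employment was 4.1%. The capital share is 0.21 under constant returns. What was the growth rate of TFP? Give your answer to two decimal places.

Labor's share = 1 − 0.21 = 0.79.
Physical capital: 0.21 × 9.9 = 2.079 pp.
Employment: 0.79 × 4.1 = 3.239 pp.
TFP growth = 4.5 − 5.318 = -0.818%.

-0.82%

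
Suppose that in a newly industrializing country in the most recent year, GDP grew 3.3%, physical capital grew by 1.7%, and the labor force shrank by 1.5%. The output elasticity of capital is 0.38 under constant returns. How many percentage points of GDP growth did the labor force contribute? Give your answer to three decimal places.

Labor's share = 1 − 0.38 = 0.62.
Contribution = share × growth = 0.62 × (-1.5) = -0.93 pp.

-0.930 pp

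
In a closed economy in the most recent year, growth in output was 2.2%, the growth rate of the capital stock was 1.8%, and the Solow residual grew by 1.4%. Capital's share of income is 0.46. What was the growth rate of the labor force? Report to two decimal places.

-0.05%

Labor's share = 1 − 0.46 = 0.54.
gY = gA + 0.46×1.8 + 0.54×g.
0.54×g = 2.2 − 1.4 − 0.828 = -0.028.
g = -0.028 / 0.54 = -0.0519%.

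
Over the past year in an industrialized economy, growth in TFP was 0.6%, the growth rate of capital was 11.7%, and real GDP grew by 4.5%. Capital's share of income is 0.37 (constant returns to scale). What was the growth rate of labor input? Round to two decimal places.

-0.68%

Labor's share = 1 − 0.37 = 0.63.
gY = gA + 0.37×11.7 + 0.63×g.
0.63×g = 4.5 − 0.6 − 4.329 = -0.429.
g = -0.429 / 0.63 = -0.681%.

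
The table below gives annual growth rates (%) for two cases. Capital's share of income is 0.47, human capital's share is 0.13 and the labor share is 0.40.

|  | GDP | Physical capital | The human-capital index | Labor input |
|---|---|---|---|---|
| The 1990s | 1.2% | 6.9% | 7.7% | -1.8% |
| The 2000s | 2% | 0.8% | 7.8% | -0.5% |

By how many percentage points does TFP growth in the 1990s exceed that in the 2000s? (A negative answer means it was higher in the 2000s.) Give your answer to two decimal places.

-3.13 percentage points

Labor's share = 1 − 0.47 − 0.13 = 0.4.
The 1990s: TFP = 1.2 − 3.243 − 1.001 + 0.72 = -2.324%.
The 2000s: TFP = 2 − 0.376 − 1.014 + 0.2 = 0.81%.
Difference = -2.324 − (0.81) = -3.134 pp.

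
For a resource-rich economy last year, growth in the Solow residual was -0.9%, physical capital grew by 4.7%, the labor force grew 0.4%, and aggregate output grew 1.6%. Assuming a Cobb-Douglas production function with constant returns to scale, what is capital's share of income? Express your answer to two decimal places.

Capital's share of income is 0.49.

gY = gA + α·gK + (1−α)·gL, so gY − gA − gL = α(gK − gL).
1.6 + 0.9 − 0.4 = α × (4.7 − 0.4).
2.1 = 4.3 α, so α = 0.4884.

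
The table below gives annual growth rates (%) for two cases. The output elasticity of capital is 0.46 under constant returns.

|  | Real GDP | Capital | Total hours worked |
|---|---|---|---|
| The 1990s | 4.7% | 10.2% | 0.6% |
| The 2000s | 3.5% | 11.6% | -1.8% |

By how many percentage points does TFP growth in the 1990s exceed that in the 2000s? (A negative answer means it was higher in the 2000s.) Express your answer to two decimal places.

0.55 percentage points

Labor's share = 1 − 0.46 = 0.54.
The 1990s: TFP = 4.7 − 4.692 − 0.324 = -0.316%.
The 2000s: TFP = 3.5 − 5.336 + 0.972 = -0.864%.
Difference = -0.316 − (-0.864) = 0.548 pp.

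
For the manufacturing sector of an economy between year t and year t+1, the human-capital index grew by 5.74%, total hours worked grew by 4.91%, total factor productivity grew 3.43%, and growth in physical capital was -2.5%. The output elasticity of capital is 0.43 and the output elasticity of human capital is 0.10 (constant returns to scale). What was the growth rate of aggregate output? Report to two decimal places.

Labor's share = 1 − 0.43 − 0.1 = 0.47.
Physical capital: 0.43 × (-2.5) = -1.075 pp.
The human-capital index: 0.1 × 5.74 = 0.574 pp.
Total hours worked: 0.47 × 4.91 = 2.3077 pp.
Output growth = 3.43 + 1.8067 = 5.2367%.

Aggregate output grew 5.24%.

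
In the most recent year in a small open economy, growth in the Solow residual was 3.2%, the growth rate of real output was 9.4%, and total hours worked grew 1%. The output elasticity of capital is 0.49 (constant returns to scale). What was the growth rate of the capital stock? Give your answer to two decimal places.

Labor's share = 1 − 0.49 = 0.51.
gY = gA + 0.51×1 + 0.49×g.
0.49×g = 9.4 − 3.2 − 0.51 = 5.69.
g = 5.69 / 0.49 = 11.6122%.

The capital stock grew 11.61%.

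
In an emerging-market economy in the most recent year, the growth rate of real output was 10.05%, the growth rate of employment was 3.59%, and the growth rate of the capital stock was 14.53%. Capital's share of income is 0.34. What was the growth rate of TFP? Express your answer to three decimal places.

Labor's share = 1 − 0.34 = 0.66.
The capital stock: 0.34 × 14.53 = 4.9402 pp.
Employment: 0.66 × 3.59 = 2.3694 pp.
TFP growth = 10.05 − 7.3096 = 2.7404%.

2.740%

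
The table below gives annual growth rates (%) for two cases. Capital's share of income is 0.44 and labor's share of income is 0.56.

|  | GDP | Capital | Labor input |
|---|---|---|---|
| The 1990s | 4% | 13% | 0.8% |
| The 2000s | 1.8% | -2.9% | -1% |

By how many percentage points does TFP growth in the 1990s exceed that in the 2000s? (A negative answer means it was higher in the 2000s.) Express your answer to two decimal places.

-5.80 percentage points

Labor's share = 1 − 0.44 = 0.56.
The 1990s: TFP = 4 − 5.72 − 0.448 = -2.168%.
The 2000s: TFP = 1.8 + 1.276 + 0.56 = 3.636%.
Difference = -2.168 − (3.636) = -5.804 pp.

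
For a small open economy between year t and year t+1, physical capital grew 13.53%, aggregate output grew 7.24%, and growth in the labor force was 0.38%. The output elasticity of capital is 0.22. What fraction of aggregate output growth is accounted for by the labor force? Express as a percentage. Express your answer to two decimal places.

Labor's share = 1 − 0.22 = 0.78.
The labor force contributed 0.78 × 0.38 = 0.2964 pp.
Share of growth = 0.2964 / 7.24 × 100 = 4.0939%.

4.09%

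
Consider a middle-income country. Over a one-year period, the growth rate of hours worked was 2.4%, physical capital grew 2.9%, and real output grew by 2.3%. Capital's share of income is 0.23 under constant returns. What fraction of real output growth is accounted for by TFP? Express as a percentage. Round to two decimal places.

-9.35%

Labor's share = 1 − 0.23 = 0.77.
Physical capital: 0.23 × 2.9 = 0.667 pp.
Hours worked: 0.77 × 2.4 = 1.848 pp.
TFP growth = 2.3 − 2.515 = -0.215%.
TFP share of growth = -0.215 / 2.3 × 100 = -9.3478%.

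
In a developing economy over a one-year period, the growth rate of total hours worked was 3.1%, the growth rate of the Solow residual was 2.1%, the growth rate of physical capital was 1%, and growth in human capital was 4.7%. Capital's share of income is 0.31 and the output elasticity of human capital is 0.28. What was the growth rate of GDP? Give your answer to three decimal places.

4.997%

Labor's share = 1 − 0.31 − 0.28 = 0.41.
Physical capital: 0.31 × 1 = 0.31 pp.
Human capital: 0.28 × 4.7 = 1.316 pp.
Total hours worked: 0.41 × 3.1 = 1.271 pp.
Output growth = 2.1 + 2.897 = 4.997%.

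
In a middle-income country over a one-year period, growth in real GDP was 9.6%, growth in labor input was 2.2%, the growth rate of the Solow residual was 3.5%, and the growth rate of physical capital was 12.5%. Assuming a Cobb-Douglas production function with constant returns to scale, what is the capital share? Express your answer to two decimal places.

0.38

gY = gA + α·gK + (1−α)·gL, so gY − gA − gL = α(gK − gL).
9.6 − 3.5 − 2.2 = α × (12.5 − 2.2).
3.9 = 10.3 α, so α = 0.3786.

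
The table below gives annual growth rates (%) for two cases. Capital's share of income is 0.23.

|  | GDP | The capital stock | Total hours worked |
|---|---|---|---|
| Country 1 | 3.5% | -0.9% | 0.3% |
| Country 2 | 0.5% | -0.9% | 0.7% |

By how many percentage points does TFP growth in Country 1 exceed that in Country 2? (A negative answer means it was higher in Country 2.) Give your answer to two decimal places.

3.31 percentage points

Labor's share = 1 − 0.23 = 0.77.
Country 1: TFP = 3.5 + 0.207 − 0.231 = 3.476%.
Country 2: TFP = 0.5 + 0.207 − 0.539 = 0.168%.
Difference = 3.476 − (0.168) = 3.308 pp.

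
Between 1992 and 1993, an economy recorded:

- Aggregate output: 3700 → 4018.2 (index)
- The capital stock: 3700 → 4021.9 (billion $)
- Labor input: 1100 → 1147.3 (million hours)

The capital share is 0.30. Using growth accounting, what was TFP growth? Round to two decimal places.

Aggregate output growth = (4018.2 − 3700) / 3700 = 8.6%.
The capital stock growth = (4021.9 − 3700) / 3700 = 8.7%.
Labor input growth = (1147.3 − 1100) / 1100 = 4.3%.
Labor's share = 1 − 0.3 = 0.7.
The capital stock: 0.3 × 8.7 = 2.61 pp.
Labor input: 0.7 × 4.3 = 3.01 pp.
TFP growth = 8.6 − 5.62 = 2.98%.

2.98%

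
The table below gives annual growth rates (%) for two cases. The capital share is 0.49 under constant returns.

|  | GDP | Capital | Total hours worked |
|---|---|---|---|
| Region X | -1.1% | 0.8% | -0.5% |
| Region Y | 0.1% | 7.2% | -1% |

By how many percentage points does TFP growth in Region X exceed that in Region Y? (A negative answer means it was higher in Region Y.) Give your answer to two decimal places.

Labor's share = 1 − 0.49 = 0.51.
Region X: TFP = -1.1 − 0.392 + 0.255 = -1.237%.
Region Y: TFP = 0.1 − 3.528 + 0.51 = -2.918%.
Difference = -1.237 − (-2.918) = 1.681 pp.

1.68 percentage points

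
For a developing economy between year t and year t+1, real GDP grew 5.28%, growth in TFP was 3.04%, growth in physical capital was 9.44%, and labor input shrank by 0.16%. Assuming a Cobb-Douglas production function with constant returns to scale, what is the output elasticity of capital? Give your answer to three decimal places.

gY = gA + α·gK + (1−α)·gL, so gY − gA − gL = α(gK − gL).
5.28 − 3.04 + 0.16 = α × (9.44 − (-0.16)).
2.4 = 9.6 α, so α = 0.25.

α = 0.250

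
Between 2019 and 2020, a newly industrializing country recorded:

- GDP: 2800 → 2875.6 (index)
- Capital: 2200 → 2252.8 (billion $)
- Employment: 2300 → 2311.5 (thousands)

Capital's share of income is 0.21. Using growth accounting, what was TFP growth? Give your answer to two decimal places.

1.80%

GDP growth = (2875.6 − 2800) / 2800 = 2.7%.
Capital growth = (2252.8 − 2200) / 2200 = 2.4%.
Employment growth = (2311.5 − 2300) / 2300 = 0.5%.
Labor's share = 1 − 0.21 = 0.79.
Capital: 0.21 × 2.4 = 0.504 pp.
Employment: 0.79 × 0.5 = 0.395 pp.
TFP growth = 2.7 − 0.899 = 1.801%.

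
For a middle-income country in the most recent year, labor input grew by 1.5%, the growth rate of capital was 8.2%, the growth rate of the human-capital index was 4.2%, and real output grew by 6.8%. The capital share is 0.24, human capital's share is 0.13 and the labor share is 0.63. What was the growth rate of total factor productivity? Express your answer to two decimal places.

3.34%

Labor's share = 1 − 0.24 − 0.13 = 0.63.
Capital: 0.24 × 8.2 = 1.968 pp.
The human-capital index: 0.13 × 4.2 = 0.546 pp.
Labor input: 0.63 × 1.5 = 0.945 pp.
TFP growth = 6.8 − 3.459 = 3.341%.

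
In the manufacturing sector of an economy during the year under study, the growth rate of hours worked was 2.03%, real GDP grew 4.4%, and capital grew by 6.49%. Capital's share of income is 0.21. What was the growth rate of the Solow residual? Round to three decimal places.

Labor's share = 1 − 0.21 = 0.79.
Capital: 0.21 × 6.49 = 1.3629 pp.
Hours worked: 0.79 × 2.03 = 1.6037 pp.
TFP growth = 4.4 − 2.9666 = 1.4334%.

The Solow residual grew 1.433%.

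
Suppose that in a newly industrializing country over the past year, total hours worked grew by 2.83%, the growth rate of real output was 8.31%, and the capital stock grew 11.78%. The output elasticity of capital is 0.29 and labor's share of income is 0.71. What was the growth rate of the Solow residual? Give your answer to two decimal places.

The Solow residual grew 2.88%.

Labor's share = 1 − 0.29 = 0.71.
The capital stock: 0.29 × 11.78 = 3.4162 pp.
Total hours worked: 0.71 × 2.83 = 2.0093 pp.
TFP growth = 8.31 − 5.4255 = 2.8845%.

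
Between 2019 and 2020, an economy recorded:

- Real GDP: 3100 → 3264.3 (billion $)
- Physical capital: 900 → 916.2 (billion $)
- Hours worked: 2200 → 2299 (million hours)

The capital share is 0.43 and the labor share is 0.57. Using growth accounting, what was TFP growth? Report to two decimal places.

Real GDP growth = (3264.3 − 3100) / 3100 = 5.3%.
Physical capital growth = (916.2 − 900) / 900 = 1.8%.
Hours worked growth = (2299 − 2200) / 2200 = 4.5%.
Labor's share = 1 − 0.43 = 0.57.
Physical capital: 0.43 × 1.8 = 0.774 pp.
Hours worked: 0.57 × 4.5 = 2.565 pp.
TFP growth = 5.3 − 3.339 = 1.961%.

TFP growth was 1.96%.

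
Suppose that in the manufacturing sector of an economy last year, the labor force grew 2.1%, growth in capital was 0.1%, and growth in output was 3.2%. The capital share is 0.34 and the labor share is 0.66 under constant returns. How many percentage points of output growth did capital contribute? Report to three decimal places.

Contribution = share × growth = 0.34 × 0.1 = 0.034 pp.

0.034 pp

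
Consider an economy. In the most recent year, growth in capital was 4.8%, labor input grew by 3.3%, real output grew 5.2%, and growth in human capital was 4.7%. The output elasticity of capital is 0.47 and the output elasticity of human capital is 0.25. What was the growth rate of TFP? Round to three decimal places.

0.845%

Labor's share = 1 − 0.47 − 0.25 = 0.28.
Capital: 0.47 × 4.8 = 2.256 pp.
Human capital: 0.25 × 4.7 = 1.175 pp.
Labor input: 0.28 × 3.3 = 0.924 pp.
TFP growth = 5.2 − 4.355 = 0.845%.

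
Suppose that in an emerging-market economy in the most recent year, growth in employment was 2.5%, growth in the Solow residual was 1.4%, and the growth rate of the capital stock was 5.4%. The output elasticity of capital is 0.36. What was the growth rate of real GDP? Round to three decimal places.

Labor's share = 1 − 0.36 = 0.64.
The capital stock: 0.36 × 5.4 = 1.944 pp.
Employment: 0.64 × 2.5 = 1.6 pp.
Output growth = 1.4 + 3.544 = 4.944%.

Real GDP grew 4.944%.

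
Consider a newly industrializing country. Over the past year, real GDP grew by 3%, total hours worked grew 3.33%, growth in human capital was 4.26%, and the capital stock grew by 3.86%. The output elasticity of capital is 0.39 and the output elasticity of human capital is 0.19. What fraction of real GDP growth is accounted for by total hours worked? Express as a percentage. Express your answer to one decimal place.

Labor's share = 1 − 0.39 − 0.19 = 0.42.
Total hours worked contributed 0.42 × 3.33 = 1.3986 pp.
Share of growth = 1.3986 / 3 × 100 = 46.62%.

46.6%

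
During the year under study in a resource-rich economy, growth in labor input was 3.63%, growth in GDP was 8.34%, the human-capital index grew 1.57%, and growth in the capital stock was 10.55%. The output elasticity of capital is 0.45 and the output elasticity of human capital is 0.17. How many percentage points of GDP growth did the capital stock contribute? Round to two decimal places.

4.75 pp

Contribution = share × growth = 0.45 × 10.55 = 4.7475 pp.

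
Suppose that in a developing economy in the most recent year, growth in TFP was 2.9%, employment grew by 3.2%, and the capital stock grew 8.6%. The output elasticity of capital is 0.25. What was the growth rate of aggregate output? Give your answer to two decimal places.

Aggregate output growth was 7.45%.

Labor's share = 1 − 0.25 = 0.75.
The capital stock: 0.25 × 8.6 = 2.15 pp.
Employment: 0.75 × 3.2 = 2.4 pp.
Output growth = 2.9 + 4.55 = 7.45%.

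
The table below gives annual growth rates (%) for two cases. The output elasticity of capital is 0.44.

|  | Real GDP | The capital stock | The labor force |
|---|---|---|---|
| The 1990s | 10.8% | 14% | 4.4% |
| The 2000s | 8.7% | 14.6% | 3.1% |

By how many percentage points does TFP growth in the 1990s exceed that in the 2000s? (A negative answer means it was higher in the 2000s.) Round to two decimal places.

1.64 percentage points

Labor's share = 1 − 0.44 = 0.56.
The 1990s: TFP = 10.8 − 6.16 − 2.464 = 2.176%.
The 2000s: TFP = 8.7 − 6.424 − 1.736 = 0.54%.
Difference = 2.176 − (0.54) = 1.636 pp.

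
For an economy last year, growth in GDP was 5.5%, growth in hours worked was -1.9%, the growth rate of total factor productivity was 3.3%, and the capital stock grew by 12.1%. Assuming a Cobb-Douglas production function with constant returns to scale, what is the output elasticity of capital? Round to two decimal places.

0.29

gY = gA + α·gK + (1−α)·gL, so gY − gA − gL = α(gK − gL).
5.5 − 3.3 + 1.9 = α × (12.1 − (-1.9)).
4.1 = 14 α, so α = 0.2929.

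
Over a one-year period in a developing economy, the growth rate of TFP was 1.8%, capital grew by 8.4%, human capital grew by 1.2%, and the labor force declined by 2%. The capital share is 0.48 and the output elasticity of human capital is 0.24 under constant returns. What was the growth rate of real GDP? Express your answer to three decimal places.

Real GDP grew 5.560%.

Labor's share = 1 − 0.48 − 0.24 = 0.28.
Capital: 0.48 × 8.4 = 4.032 pp.
Human capital: 0.24 × 1.2 = 0.288 pp.
The labor force: 0.28 × (-2) = -0.56 pp.
Output growth = 1.8 + 3.76 = 5.56%.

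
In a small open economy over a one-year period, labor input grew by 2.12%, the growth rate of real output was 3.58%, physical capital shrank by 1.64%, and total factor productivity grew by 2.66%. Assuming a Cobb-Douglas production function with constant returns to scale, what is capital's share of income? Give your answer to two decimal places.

0.32

gY = gA + α·gK + (1−α)·gL, so gY − gA − gL = α(gK − gL).
3.58 − 2.66 − 2.12 = α × (-1.64 − 2.12).
-1.2 = -3.76 α, so α = 0.3191.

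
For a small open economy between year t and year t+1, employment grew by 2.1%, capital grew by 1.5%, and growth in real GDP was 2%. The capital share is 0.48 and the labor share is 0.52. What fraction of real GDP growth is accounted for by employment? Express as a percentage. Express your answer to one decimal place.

Labor's share = 1 − 0.48 = 0.52.
Employment contributed 0.52 × 2.1 = 1.092 pp.
Share of growth = 1.092 / 2 × 100 = 54.6%.

54.6%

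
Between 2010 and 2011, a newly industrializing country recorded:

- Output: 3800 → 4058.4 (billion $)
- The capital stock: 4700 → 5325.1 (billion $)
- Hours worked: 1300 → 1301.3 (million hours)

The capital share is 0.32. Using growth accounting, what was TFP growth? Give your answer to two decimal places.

2.48%

Output growth = (4058.4 − 3800) / 3800 = 6.8%.
The capital stock growth = (5325.1 − 4700) / 4700 = 13.3%.
Hours worked growth = (1301.3 − 1300) / 1300 = 0.1%.
Labor's share = 1 − 0.32 = 0.68.
The capital stock: 0.32 × 13.3 = 4.256 pp.
Hours worked: 0.68 × 0.1 = 0.068 pp.
TFP growth = 6.8 − 4.324 = 2.476%.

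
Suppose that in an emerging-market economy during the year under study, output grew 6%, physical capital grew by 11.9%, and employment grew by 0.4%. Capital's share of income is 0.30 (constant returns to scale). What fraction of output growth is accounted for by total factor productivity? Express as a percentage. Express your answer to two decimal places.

35.83%

Labor's share = 1 − 0.3 = 0.7.
Physical capital: 0.3 × 11.9 = 3.57 pp.
Employment: 0.7 × 0.4 = 0.28 pp.
TFP growth = 6 − 3.85 = 2.15%.
TFP share of growth = 2.15 / 6 × 100 = 35.8333%.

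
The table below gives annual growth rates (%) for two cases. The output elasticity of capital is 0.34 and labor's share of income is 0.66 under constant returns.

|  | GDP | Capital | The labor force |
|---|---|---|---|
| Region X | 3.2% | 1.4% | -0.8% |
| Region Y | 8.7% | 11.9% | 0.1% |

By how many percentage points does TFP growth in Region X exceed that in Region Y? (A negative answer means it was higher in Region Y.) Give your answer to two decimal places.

-1.34 percentage points

Labor's share = 1 − 0.34 = 0.66.
Region X: TFP = 3.2 − 0.476 + 0.528 = 3.252%.
Region Y: TFP = 8.7 − 4.046 − 0.066 = 4.588%.
Difference = 3.252 − (4.588) = -1.336 pp.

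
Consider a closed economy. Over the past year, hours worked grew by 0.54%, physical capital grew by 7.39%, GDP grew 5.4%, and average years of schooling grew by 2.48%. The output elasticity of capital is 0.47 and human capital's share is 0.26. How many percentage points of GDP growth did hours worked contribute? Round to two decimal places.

Labor's share = 1 − 0.47 − 0.26 = 0.27.
Contribution = share × growth = 0.27 × 0.54 = 0.1458 pp.

0.15 percentage points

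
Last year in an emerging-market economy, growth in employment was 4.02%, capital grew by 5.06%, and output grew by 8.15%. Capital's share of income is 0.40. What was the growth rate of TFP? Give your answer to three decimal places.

3.714%

Labor's share = 1 − 0.4 = 0.6.
Capital: 0.4 × 5.06 = 2.024 pp.
Employment: 0.6 × 4.02 = 2.412 pp.
TFP growth = 8.15 − 4.436 = 3.714%.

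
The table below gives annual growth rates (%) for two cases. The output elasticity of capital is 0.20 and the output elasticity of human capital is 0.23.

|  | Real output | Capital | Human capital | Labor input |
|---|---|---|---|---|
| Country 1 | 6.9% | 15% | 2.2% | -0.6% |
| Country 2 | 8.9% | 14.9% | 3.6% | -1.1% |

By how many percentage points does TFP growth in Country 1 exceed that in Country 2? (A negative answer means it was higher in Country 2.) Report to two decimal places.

-1.98 percentage points

Labor's share = 1 − 0.2 − 0.23 = 0.57.
Country 1: TFP = 6.9 − 3 − 0.506 + 0.342 = 3.736%.
Country 2: TFP = 8.9 − 2.98 − 0.828 + 0.627 = 5.719%.
Difference = 3.736 − (5.719) = -1.983 pp.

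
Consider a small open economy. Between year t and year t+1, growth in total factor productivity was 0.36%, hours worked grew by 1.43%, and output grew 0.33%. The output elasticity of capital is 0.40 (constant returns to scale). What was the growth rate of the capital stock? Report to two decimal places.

Labor's share = 1 − 0.4 = 0.6.
gY = gA + 0.6×1.43 + 0.4×g.
0.4×g = 0.33 − 0.36 − 0.858 = -0.888.
g = -0.888 / 0.4 = -2.22%.

-2.22%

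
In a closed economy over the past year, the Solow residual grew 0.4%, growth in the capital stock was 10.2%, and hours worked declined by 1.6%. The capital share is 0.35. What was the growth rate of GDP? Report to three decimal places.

2.930%

Labor's share = 1 − 0.35 = 0.65.
The capital stock: 0.35 × 10.2 = 3.57 pp.
Hours worked: 0.65 × (-1.6) = -1.04 pp.
Output growth = 0.4 + 2.53 = 2.93%.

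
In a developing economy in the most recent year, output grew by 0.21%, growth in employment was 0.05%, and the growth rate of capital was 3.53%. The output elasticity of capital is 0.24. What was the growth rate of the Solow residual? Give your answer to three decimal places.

Labor's share = 1 − 0.24 = 0.76.
Capital: 0.24 × 3.53 = 0.8472 pp.
Employment: 0.76 × 0.05 = 0.038 pp.
TFP growth = 0.21 − 0.8852 = -0.6752%.

-0.675%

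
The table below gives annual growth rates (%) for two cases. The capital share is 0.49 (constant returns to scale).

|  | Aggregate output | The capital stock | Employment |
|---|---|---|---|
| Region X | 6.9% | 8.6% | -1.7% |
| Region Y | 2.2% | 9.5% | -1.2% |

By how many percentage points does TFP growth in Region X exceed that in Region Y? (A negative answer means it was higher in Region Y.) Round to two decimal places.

5.40 percentage points

Labor's share = 1 − 0.49 = 0.51.
Region X: TFP = 6.9 − 4.214 + 0.867 = 3.553%.
Region Y: TFP = 2.2 − 4.655 + 0.612 = -1.843%.
Difference = 3.553 − (-1.843) = 5.396 pp.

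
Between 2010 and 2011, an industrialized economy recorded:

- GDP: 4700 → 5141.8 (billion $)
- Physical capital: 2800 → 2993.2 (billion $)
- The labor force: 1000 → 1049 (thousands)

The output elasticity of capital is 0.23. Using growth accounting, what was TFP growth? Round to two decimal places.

GDP growth = (5141.8 − 4700) / 4700 = 9.4%.
Physical capital growth = (2993.2 − 2800) / 2800 = 6.9%.
The labor force growth = (1049 − 1000) / 1000 = 4.9%.
Labor's share = 1 − 0.23 = 0.77.
Physical capital: 0.23 × 6.9 = 1.587 pp.
The labor force: 0.77 × 4.9 = 3.773 pp.
TFP growth = 9.4 − 5.36 = 4.04%.

4.04%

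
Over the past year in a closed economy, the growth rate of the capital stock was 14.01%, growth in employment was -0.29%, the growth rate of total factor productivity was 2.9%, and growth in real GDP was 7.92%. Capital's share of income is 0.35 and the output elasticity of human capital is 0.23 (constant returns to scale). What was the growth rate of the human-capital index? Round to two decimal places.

Labor's share = 1 − 0.35 − 0.23 = 0.42.
gY = gA + 0.35×14.01 + 0.42×(-0.29) + 0.23×g.
0.23×g = 7.92 − 2.9 − 4.7817 = 0.2383.
g = 0.2383 / 0.23 = 1.0361%.

1.04%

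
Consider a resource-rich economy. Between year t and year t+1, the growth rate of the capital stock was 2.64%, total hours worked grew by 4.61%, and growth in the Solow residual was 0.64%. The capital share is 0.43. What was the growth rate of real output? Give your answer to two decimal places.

Labor's share = 1 − 0.43 = 0.57.
The capital stock: 0.43 × 2.64 = 1.1352 pp.
Total hours worked: 0.57 × 4.61 = 2.6277 pp.
Output growth = 0.64 + 3.7629 = 4.4029%.

4.40%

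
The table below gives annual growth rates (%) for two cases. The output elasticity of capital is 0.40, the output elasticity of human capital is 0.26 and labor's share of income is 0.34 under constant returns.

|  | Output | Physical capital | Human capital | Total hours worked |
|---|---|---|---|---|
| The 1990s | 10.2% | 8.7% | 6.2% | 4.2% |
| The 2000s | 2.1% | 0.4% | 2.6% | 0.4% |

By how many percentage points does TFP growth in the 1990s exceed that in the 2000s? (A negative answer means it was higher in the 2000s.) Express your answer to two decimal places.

Labor's share = 1 − 0.4 − 0.26 = 0.34.
The 1990s: TFP = 10.2 − 3.48 − 1.612 − 1.428 = 3.68%.
The 2000s: TFP = 2.1 − 0.16 − 0.676 − 0.136 = 1.128%.
Difference = 3.68 − (1.128) = 2.552 pp.

2.55 percentage points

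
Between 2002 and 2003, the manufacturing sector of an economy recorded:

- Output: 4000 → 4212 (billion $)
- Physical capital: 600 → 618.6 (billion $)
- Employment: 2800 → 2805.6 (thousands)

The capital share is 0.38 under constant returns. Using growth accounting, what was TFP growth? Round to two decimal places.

TFP growth was 4.00%.

Output growth = (4212 − 4000) / 4000 = 5.3%.
Physical capital growth = (618.6 − 600) / 600 = 3.1%.
Employment growth = (2805.6 − 2800) / 2800 = 0.2%.
Labor's share = 1 − 0.38 = 0.62.
Physical capital: 0.38 × 3.1 = 1.178 pp.
Employment: 0.62 × 0.2 = 0.124 pp.
TFP growth = 5.3 − 1.302 = 3.998%.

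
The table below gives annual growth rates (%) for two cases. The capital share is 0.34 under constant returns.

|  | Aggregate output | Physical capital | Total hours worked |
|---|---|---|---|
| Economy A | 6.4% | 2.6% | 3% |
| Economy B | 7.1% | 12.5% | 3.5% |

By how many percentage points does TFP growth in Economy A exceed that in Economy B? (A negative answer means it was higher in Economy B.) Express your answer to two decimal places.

3.00 percentage points

Labor's share = 1 − 0.34 = 0.66.
Economy A: TFP = 6.4 − 0.884 − 1.98 = 3.536%.
Economy B: TFP = 7.1 − 4.25 − 2.31 = 0.54%.
Difference = 3.536 − (0.54) = 2.996 pp.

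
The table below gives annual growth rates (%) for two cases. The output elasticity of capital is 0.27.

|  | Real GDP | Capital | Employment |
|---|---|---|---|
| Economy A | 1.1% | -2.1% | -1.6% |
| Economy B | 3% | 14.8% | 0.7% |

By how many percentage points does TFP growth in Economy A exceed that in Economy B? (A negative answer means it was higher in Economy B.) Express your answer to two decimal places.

Labor's share = 1 − 0.27 = 0.73.
Economy A: TFP = 1.1 + 0.567 + 1.168 = 2.835%.
Economy B: TFP = 3 − 3.996 − 0.511 = -1.507%.
Difference = 2.835 − (-1.507) = 4.342 pp.

4.34 percentage points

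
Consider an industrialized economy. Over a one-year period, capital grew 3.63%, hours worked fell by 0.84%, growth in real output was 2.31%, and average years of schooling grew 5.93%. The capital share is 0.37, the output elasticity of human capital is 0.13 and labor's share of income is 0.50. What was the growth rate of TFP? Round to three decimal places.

Labor's share = 1 − 0.37 − 0.13 = 0.5.
Capital: 0.37 × 3.63 = 1.3431 pp.
Average years of schooling: 0.13 × 5.93 = 0.7709 pp.
Hours worked: 0.5 × (-0.84) = -0.42 pp.
TFP growth = 2.31 − 1.694 = 0.616%.

0.616%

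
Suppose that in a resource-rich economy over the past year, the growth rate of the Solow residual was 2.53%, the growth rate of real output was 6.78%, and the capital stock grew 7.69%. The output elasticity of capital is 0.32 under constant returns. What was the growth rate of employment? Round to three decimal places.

Labor's share = 1 − 0.32 = 0.68.
gY = gA + 0.32×7.69 + 0.68×g.
0.68×g = 6.78 − 2.53 − 2.4608 = 1.7892.
g = 1.7892 / 0.68 = 2.63118%.

2.631%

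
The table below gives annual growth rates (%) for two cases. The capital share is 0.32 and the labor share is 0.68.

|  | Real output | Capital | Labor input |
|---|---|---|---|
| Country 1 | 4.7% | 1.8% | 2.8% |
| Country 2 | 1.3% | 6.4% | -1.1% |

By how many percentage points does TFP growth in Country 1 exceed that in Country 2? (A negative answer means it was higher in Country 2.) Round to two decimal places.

2.22 percentage points

Labor's share = 1 − 0.32 = 0.68.
Country 1: TFP = 4.7 − 0.576 − 1.904 = 2.22%.
Country 2: TFP = 1.3 − 2.048 + 0.748 = 0%.
Difference = 2.22 − (0) = 2.22 pp.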